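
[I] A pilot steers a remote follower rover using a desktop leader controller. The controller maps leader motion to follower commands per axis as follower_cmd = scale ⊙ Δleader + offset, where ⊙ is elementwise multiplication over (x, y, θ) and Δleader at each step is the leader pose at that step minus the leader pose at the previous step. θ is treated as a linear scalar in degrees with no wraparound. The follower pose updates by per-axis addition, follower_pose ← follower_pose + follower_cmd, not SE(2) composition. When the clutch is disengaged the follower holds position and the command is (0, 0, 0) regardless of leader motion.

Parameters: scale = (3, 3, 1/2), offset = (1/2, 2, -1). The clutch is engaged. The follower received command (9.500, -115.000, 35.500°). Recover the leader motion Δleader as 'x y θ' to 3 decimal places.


3.000 -39.000 73.000

axis x: (9.500 − 1/2) / (3) = 3.000
axis y: (-115.000 − 2) / (3) = -39.000
axis θ: (35.500 − -1) / (1/2) = 73.000


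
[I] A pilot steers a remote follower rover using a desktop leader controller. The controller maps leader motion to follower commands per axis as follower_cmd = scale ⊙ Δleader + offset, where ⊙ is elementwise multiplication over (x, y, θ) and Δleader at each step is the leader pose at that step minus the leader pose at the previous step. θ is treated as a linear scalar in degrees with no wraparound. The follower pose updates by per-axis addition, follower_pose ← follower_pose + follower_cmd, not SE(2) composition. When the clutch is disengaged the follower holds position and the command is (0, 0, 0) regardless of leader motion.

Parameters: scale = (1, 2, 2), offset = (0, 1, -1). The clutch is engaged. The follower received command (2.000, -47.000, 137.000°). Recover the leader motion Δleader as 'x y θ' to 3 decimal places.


axis x: (2.000 − 0) / (1) = 2.000
axis y: (-47.000 − 1) / (2) = -24.000
axis θ: (137.000 − -1) / (2) = 69.000

2.000 -24.000 69.000


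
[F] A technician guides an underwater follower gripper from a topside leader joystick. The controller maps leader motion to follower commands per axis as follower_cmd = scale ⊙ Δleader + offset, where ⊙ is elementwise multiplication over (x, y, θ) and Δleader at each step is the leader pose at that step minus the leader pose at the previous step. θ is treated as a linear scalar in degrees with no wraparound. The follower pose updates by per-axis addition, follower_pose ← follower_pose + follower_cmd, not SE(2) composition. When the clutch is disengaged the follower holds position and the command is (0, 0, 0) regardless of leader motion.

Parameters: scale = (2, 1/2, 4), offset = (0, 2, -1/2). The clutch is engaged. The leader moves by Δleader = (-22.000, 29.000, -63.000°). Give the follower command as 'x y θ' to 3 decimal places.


axis x: 2·-22.000 + 0 = -44.000
axis y: 1/2·29.000 + 2 = 16.500
axis θ: 4·-63.000 + -1/2 = -252.500

-44.000 16.500 -252.500


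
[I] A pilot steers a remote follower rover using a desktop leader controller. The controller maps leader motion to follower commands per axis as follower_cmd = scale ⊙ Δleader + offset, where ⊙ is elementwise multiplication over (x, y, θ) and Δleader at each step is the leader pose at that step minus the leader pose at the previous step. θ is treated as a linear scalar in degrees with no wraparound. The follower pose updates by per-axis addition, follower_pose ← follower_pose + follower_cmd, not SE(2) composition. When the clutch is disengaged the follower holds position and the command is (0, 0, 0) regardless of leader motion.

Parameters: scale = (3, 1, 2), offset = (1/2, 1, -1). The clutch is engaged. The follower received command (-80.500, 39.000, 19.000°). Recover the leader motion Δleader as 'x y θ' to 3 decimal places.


axis x: (-80.500 − 1/2) / (3) = -27.000
axis y: (39.000 − 1) / (1) = 38.000
axis θ: (19.000 − -1) / (2) = 10.000

-27.000 38.000 10.000


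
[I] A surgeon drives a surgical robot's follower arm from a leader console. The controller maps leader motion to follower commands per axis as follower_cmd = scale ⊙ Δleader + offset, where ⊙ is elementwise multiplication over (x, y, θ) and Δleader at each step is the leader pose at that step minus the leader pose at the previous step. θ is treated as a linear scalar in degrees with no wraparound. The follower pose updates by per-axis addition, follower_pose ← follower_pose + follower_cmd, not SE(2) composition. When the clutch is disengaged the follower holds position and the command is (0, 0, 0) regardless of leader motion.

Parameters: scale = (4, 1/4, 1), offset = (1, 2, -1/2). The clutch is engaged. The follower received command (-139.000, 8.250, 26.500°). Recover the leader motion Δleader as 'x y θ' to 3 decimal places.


-35.000 25.000 27.000

axis x: (-139.000 − 1) / (4) = -35.000
axis y: (8.250 − 2) / (1/4) = 25.000
axis θ: (26.500 − -1/2) / (1) = 27.000


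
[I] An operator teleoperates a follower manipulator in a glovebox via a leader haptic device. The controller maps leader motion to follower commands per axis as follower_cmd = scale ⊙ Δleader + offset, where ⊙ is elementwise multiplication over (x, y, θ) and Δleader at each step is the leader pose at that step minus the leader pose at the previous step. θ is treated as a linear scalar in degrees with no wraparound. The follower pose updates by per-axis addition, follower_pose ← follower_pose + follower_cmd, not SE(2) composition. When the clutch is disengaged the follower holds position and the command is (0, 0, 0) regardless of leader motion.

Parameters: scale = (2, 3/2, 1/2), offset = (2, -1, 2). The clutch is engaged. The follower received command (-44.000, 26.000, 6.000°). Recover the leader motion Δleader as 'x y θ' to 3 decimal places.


-23.000 18.000 8.000

axis x: (-44.000 − 2) / (2) = -23.000
axis y: (26.000 − -1) / (3/2) = 18.000
axis θ: (6.000 − 2) / (1/2) = 8.000


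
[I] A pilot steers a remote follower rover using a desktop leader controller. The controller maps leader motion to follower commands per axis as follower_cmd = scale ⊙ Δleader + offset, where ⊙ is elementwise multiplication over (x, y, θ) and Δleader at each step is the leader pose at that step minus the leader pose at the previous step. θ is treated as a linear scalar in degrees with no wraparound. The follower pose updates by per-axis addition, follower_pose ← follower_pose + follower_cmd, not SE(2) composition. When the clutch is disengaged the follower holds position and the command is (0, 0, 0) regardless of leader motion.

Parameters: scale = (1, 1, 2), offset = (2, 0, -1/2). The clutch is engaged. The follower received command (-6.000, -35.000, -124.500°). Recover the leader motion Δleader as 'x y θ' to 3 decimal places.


axis x: (-6.000 − 2) / (1) = -8.000
axis y: (-35.000 − 0) / (1) = -35.000
axis θ: (-124.500 − -1/2) / (2) = -62.000

-8.000 -35.000 -62.000


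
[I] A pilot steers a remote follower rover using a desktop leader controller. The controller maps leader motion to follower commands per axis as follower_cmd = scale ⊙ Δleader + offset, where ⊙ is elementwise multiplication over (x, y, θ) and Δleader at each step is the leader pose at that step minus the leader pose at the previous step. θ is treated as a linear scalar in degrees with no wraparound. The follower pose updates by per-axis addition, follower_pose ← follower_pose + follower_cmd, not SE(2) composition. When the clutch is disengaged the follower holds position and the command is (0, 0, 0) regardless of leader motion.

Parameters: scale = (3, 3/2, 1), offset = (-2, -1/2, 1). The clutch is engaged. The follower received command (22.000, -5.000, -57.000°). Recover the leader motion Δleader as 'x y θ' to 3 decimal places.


8.000 -3.000 -58.000

axis x: (22.000 − -2) / (3) = 8.000
axis y: (-5.000 − -1/2) / (3/2) = -3.000
axis θ: (-57.000 − 1) / (1) = -58.000


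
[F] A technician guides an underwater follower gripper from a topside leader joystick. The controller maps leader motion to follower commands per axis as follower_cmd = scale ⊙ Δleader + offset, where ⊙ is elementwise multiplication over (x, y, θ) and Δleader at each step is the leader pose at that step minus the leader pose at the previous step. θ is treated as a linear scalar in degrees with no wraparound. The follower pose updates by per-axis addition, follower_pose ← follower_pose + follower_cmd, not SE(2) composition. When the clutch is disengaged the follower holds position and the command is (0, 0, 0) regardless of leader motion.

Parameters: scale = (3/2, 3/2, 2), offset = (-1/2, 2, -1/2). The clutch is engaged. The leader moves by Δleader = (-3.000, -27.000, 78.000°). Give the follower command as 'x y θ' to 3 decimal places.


-5.000 -38.500 155.500

axis x: 3/2·-3.000 + -1/2 = -5.000
axis y: 3/2·-27.000 + 2 = -38.500
axis θ: 2·78.000 + -1/2 = 155.500


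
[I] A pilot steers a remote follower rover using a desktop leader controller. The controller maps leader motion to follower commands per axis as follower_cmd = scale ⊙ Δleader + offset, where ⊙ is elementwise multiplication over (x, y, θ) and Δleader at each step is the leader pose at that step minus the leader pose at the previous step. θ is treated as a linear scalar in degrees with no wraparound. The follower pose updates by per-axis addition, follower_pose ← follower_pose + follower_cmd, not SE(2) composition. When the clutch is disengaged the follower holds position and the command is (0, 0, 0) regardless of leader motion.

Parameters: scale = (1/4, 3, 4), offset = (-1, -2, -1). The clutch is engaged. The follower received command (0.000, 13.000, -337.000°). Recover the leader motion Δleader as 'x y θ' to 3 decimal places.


axis x: (0.000 − -1) / (1/4) = 4.000
axis y: (13.000 − -2) / (3) = 5.000
axis θ: (-337.000 − -1) / (4) = -84.000

4.000 5.000 -84.000


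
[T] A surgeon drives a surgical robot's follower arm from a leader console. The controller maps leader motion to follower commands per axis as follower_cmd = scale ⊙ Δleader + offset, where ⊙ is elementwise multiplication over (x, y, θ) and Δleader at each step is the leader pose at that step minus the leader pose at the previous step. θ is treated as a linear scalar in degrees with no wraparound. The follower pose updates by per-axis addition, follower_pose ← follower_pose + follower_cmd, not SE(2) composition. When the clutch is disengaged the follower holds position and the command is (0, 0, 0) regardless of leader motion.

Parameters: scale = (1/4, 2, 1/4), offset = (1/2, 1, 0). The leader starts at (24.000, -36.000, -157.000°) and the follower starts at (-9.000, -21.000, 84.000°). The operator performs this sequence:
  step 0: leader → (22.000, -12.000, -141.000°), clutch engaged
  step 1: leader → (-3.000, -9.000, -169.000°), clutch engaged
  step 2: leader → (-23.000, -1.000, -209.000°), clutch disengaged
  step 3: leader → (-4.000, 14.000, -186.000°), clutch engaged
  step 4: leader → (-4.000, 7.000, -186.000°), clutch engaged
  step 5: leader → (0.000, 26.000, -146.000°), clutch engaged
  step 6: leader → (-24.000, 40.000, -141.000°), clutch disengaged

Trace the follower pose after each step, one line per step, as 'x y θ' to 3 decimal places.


-9.000 28.000 88.000
-14.750 35.000 81.000
-14.750 35.000 81.000
-9.500 66.000 86.750
-9.000 53.000 86.750
-7.500 92.000 96.750
-7.500 92.000 96.750

step 0: Δleader=(-2.000, 24.000, 16.000°), engaged; cmd=(0.000, 49.000, 4.000°) → follower=(-9.000, 28.000, 88.000°)
step 1: Δleader=(-25.000, 3.000, -28.000°), engaged; cmd=(-5.750, 7.000, -7.000°) → follower=(-14.750, 35.000, 81.000°)
step 2: Δleader=(-20.000, 8.000, -40.000°), disengaged; cmd=(0,0,0) → follower holds at (-14.750, 35.000, 81.000°)
step 3: Δleader=(19.000, 15.000, 23.000°), engaged; cmd=(5.250, 31.000, 5.750°) → follower=(-9.500, 66.000, 86.750°)
step 4: Δleader=(0.000, -7.000, 0.000°), engaged; cmd=(0.500, -13.000, 0.000°) → follower=(-9.000, 53.000, 86.750°)
step 5: Δleader=(4.000, 19.000, 40.000°), engaged; cmd=(1.500, 39.000, 10.000°) → follower=(-7.500, 92.000, 96.750°)
step 6: Δleader=(-24.000, 14.000, 5.000°), disengaged; cmd=(0,0,0) → follower holds at (-7.500, 92.000, 96.750°)


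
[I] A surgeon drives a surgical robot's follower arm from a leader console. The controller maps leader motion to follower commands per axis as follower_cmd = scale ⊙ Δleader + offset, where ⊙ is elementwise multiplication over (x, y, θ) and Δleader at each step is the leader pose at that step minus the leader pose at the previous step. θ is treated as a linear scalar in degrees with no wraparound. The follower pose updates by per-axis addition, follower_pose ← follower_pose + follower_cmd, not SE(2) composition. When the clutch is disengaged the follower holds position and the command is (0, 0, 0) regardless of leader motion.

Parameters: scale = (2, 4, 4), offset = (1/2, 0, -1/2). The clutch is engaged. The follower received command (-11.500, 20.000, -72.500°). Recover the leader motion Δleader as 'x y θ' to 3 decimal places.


-6.000 5.000 -18.000

axis x: (-11.500 − 1/2) / (2) = -6.000
axis y: (20.000 − 0) / (4) = 5.000
axis θ: (-72.500 − -1/2) / (4) = -18.000


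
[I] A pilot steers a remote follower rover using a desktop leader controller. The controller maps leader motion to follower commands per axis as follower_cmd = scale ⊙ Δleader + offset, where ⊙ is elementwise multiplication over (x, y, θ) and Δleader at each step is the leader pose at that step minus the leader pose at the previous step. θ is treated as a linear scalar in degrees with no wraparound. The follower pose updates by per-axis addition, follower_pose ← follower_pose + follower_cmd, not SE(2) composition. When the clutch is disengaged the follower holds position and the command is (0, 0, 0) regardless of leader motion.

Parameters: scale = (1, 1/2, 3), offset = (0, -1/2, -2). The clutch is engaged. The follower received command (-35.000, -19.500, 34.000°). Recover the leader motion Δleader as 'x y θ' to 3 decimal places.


-35.000 -38.000 12.000

axis x: (-35.000 − 0) / (1) = -35.000
axis y: (-19.500 − -1/2) / (1/2) = -38.000
axis θ: (34.000 − -2) / (3) = 12.000


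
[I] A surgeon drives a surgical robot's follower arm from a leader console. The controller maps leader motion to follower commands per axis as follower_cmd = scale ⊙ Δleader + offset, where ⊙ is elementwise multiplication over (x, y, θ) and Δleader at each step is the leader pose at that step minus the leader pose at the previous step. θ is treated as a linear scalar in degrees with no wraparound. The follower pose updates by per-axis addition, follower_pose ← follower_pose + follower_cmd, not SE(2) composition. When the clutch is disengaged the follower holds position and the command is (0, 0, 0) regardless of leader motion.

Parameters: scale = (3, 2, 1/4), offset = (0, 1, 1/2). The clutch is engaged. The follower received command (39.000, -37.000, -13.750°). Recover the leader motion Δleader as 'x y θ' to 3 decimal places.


axis x: (39.000 − 0) / (3) = 13.000
axis y: (-37.000 − 1) / (2) = -19.000
axis θ: (-13.750 − 1/2) / (1/4) = -57.000

13.000 -19.000 -57.000


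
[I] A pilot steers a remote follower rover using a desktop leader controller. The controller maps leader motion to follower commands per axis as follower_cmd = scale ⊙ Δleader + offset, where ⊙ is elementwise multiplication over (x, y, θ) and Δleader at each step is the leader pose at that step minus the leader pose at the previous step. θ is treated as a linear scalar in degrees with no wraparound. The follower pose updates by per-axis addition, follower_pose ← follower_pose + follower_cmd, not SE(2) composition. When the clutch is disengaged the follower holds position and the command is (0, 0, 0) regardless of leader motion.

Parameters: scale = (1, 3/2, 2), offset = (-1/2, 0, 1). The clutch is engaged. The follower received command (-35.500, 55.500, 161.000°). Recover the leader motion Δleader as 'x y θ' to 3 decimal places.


axis x: (-35.500 − -1/2) / (1) = -35.000
axis y: (55.500 − 0) / (3/2) = 37.000
axis θ: (161.000 − 1) / (2) = 80.000

-35.000 37.000 80.000


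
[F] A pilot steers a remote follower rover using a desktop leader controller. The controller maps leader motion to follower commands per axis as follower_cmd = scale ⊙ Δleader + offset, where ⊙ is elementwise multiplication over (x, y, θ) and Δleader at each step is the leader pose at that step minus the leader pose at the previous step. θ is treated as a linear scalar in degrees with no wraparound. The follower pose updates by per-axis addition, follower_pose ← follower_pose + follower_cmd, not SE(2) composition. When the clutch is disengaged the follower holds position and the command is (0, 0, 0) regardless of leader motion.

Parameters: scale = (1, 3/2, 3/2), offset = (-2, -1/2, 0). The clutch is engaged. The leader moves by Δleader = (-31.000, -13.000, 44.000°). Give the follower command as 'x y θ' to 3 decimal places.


-33.000 -20.000 66.000

axis x: 1·-31.000 + -2 = -33.000
axis y: 3/2·-13.000 + -1/2 = -20.000
axis θ: 3/2·44.000 + 0 = 66.000


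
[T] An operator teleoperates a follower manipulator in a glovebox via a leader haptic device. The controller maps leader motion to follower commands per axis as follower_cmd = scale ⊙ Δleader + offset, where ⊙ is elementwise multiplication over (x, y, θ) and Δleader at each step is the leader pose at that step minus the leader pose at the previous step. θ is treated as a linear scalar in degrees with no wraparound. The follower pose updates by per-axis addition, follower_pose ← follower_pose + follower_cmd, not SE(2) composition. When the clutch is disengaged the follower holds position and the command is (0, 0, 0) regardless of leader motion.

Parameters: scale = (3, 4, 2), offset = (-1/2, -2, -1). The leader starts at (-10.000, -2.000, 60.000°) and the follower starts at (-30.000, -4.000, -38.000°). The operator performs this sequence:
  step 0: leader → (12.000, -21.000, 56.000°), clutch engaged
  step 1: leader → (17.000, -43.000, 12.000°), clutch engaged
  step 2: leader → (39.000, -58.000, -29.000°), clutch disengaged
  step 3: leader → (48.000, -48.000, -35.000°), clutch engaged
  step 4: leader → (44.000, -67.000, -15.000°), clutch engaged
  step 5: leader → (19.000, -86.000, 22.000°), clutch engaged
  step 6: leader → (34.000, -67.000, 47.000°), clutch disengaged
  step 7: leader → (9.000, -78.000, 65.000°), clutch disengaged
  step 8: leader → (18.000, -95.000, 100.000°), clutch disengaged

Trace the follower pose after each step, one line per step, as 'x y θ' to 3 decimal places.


35.500 -82.000 -47.000
50.000 -172.000 -136.000
50.000 -172.000 -136.000
76.500 -134.000 -149.000
64.000 -212.000 -110.000
-11.500 -290.000 -37.000
-11.500 -290.000 -37.000
-11.500 -290.000 -37.000
-11.500 -290.000 -37.000

step 0: Δleader=(22.000, -19.000, -4.000°), engaged; cmd=(65.500, -78.000, -9.000°) → follower=(35.500, -82.000, -47.000°)
step 1: Δleader=(5.000, -22.000, -44.000°), engaged; cmd=(14.500, -90.000, -89.000°) → follower=(50.000, -172.000, -136.000°)
step 2: Δleader=(22.000, -15.000, -41.000°), disengaged; cmd=(0,0,0) → follower holds at (50.000, -172.000, -136.000°)
step 3: Δleader=(9.000, 10.000, -6.000°), engaged; cmd=(26.500, 38.000, -13.000°) → follower=(76.500, -134.000, -149.000°)
step 4: Δleader=(-4.000, -19.000, 20.000°), engaged; cmd=(-12.500, -78.000, 39.000°) → follower=(64.000, -212.000, -110.000°)
step 5: Δleader=(-25.000, -19.000, 37.000°), engaged; cmd=(-75.500, -78.000, 73.000°) → follower=(-11.500, -290.000, -37.000°)
step 6: Δleader=(15.000, 19.000, 25.000°), disengaged; cmd=(0,0,0) → follower holds at (-11.500, -290.000, -37.000°)
step 7: Δleader=(-25.000, -11.000, 18.000°), disengaged; cmd=(0,0,0) → follower holds at (-11.500, -290.000, -37.000°)
step 8: Δleader=(9.000, -17.000, 35.000°), disengaged; cmd=(0,0,0) → follower holds at (-11.500, -290.000, -37.000°)


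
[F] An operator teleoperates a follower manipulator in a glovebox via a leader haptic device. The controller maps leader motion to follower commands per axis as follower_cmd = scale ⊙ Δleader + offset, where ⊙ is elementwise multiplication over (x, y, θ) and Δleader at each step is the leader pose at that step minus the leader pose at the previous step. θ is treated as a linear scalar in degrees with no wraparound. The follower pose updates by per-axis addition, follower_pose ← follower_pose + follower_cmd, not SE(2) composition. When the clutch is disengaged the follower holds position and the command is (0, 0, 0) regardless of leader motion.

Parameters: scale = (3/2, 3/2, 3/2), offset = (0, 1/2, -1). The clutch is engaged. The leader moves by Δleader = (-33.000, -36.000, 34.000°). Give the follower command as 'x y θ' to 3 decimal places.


-49.500 -53.500 50.000

axis x: 3/2·-33.000 + 0 = -49.500
axis y: 3/2·-36.000 + 1/2 = -53.500
axis θ: 3/2·34.000 + -1 = 50.000


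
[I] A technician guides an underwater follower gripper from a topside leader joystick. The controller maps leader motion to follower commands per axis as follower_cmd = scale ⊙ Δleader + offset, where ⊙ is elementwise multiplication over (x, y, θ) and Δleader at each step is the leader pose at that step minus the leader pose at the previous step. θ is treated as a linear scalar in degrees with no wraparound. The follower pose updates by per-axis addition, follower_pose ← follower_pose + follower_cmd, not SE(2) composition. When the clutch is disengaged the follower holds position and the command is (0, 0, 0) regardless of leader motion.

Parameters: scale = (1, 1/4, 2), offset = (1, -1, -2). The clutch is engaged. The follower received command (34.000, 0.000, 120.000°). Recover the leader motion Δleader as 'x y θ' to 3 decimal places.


33.000 4.000 61.000

axis x: (34.000 − 1) / (1) = 33.000
axis y: (0.000 − -1) / (1/4) = 4.000
axis θ: (120.000 − -2) / (2) = 61.000


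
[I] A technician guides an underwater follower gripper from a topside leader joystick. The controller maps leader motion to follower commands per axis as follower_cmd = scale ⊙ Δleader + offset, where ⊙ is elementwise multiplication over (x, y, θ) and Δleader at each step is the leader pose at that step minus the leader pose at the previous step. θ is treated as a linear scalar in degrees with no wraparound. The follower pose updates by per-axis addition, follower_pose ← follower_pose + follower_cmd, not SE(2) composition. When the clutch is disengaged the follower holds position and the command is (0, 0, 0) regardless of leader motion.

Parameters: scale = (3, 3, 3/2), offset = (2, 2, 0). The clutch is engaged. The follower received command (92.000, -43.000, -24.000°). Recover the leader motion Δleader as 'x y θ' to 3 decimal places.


30.000 -15.000 -16.000

axis x: (92.000 − 2) / (3) = 30.000
axis y: (-43.000 − 2) / (3) = -15.000
axis θ: (-24.000 − 0) / (3/2) = -16.000


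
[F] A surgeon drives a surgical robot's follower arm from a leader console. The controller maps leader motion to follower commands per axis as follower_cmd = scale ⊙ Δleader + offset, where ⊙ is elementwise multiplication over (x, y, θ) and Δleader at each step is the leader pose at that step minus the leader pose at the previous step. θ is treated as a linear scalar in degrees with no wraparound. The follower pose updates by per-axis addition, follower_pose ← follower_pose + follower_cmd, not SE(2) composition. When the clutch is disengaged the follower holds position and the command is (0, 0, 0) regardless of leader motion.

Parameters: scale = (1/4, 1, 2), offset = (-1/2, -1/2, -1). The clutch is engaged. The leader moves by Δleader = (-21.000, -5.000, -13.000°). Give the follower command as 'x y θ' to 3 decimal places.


-5.750 -5.500 -27.000

axis x: 1/4·-21.000 + -1/2 = -5.750
axis y: 1·-5.000 + -1/2 = -5.500
axis θ: 2·-13.000 + -1 = -27.000


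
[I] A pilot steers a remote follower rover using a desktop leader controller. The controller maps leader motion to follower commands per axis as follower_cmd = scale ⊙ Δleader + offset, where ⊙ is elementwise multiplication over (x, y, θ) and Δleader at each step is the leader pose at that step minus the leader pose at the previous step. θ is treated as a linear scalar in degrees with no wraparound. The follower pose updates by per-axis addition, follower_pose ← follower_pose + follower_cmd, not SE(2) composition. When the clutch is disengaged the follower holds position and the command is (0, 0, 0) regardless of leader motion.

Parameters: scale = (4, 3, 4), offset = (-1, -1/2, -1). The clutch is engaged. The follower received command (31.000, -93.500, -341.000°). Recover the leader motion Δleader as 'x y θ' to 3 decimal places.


8.000 -31.000 -85.000

axis x: (31.000 − -1) / (4) = 8.000
axis y: (-93.500 − -1/2) / (3) = -31.000
axis θ: (-341.000 − -1) / (4) = -85.000


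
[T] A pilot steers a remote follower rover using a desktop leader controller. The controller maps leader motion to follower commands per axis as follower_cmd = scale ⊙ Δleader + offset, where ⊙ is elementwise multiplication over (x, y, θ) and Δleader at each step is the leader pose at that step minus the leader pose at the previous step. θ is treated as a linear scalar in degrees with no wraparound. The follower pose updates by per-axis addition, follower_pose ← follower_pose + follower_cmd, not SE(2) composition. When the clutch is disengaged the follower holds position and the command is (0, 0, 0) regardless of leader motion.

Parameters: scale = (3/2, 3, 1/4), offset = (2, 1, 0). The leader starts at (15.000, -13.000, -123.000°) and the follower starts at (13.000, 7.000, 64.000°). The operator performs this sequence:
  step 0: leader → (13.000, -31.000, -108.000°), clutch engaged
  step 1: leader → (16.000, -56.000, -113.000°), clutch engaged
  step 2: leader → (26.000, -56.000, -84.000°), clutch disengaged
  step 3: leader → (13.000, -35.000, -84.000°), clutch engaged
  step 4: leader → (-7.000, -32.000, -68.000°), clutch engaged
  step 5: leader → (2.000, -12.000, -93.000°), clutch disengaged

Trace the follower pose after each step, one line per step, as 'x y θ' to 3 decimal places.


12.000 -46.000 67.750
18.500 -120.000 66.500
18.500 -120.000 66.500
1.000 -56.000 66.500
-27.000 -46.000 70.500
-27.000 -46.000 70.500

step 0: Δleader=(-2.000, -18.000, 15.000°), engaged; cmd=(-1.000, -53.000, 3.750°) → follower=(12.000, -46.000, 67.750°)
step 1: Δleader=(3.000, -25.000, -5.000°), engaged; cmd=(6.500, -74.000, -1.250°) → follower=(18.500, -120.000, 66.500°)
step 2: Δleader=(10.000, 0.000, 29.000°), disengaged; cmd=(0,0,0) → follower holds at (18.500, -120.000, 66.500°)
step 3: Δleader=(-13.000, 21.000, 0.000°), engaged; cmd=(-17.500, 64.000, 0.000°) → follower=(1.000, -56.000, 66.500°)
step 4: Δleader=(-20.000, 3.000, 16.000°), engaged; cmd=(-28.000, 10.000, 4.000°) → follower=(-27.000, -46.000, 70.500°)
step 5: Δleader=(9.000, 20.000, -25.000°), disengaged; cmd=(0,0,0) → follower holds at (-27.000, -46.000, 70.500°)


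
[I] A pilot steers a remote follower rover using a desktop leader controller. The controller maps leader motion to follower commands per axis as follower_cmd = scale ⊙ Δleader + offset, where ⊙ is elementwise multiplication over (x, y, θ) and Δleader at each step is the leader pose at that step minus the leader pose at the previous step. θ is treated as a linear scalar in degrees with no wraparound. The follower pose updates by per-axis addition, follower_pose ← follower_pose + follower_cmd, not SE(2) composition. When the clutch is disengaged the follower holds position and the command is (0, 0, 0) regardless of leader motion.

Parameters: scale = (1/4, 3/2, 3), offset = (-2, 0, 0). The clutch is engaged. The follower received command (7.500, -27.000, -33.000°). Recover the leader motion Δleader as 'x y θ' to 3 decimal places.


axis x: (7.500 − -2) / (1/4) = 38.000
axis y: (-27.000 − 0) / (3/2) = -18.000
axis θ: (-33.000 − 0) / (3) = -11.000

38.000 -18.000 -11.000


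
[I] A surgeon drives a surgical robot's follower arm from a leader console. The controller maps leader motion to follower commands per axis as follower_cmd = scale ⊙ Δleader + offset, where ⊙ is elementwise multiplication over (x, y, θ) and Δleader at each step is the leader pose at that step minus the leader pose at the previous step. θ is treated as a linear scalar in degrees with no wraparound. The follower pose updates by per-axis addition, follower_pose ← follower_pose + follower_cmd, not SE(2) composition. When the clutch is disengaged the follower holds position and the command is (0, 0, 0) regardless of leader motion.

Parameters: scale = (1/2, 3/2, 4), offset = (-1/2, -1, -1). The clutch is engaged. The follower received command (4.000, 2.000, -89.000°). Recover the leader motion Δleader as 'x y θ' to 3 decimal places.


9.000 2.000 -22.000

axis x: (4.000 − -1/2) / (1/2) = 9.000
axis y: (2.000 − -1) / (3/2) = 2.000
axis θ: (-89.000 − -1) / (4) = -22.000


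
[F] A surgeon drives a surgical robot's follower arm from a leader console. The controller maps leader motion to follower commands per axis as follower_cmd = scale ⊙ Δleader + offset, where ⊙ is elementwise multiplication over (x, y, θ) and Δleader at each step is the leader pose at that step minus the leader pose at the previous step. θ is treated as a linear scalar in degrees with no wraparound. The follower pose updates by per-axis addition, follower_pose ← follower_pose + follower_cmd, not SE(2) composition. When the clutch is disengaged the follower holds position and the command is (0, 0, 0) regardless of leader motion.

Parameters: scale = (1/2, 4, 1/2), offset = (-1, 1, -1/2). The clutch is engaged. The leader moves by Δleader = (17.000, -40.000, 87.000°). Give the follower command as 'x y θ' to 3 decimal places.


axis x: 1/2·17.000 + -1 = 7.500
axis y: 4·-40.000 + 1 = -159.000
axis θ: 1/2·87.000 + -1/2 = 43.000

7.500 -159.000 43.000


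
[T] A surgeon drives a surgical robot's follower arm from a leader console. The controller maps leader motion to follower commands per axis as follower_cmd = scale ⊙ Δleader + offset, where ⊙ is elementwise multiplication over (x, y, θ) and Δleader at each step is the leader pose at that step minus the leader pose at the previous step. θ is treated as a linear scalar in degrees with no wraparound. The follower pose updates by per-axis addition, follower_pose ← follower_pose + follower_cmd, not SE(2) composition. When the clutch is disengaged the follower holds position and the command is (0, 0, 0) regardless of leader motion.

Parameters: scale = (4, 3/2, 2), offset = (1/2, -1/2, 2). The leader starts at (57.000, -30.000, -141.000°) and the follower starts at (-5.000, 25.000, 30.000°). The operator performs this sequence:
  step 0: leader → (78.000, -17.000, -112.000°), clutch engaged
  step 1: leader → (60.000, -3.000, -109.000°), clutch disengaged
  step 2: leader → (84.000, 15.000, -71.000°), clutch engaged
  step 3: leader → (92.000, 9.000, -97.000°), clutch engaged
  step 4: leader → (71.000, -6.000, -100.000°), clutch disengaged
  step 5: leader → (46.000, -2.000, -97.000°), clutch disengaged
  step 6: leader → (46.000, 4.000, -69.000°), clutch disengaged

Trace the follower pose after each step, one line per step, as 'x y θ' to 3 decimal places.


79.500 44.000 90.000
79.500 44.000 90.000
176.000 70.500 168.000
208.500 61.000 118.000
208.500 61.000 118.000
208.500 61.000 118.000
208.500 61.000 118.000

step 0: Δleader=(21.000, 13.000, 29.000°), engaged; cmd=(84.500, 19.000, 60.000°) → follower=(79.500, 44.000, 90.000°)
step 1: Δleader=(-18.000, 14.000, 3.000°), disengaged; cmd=(0,0,0) → follower holds at (79.500, 44.000, 90.000°)
step 2: Δleader=(24.000, 18.000, 38.000°), engaged; cmd=(96.500, 26.500, 78.000°) → follower=(176.000, 70.500, 168.000°)
step 3: Δleader=(8.000, -6.000, -26.000°), engaged; cmd=(32.500, -9.500, -50.000°) → follower=(208.500, 61.000, 118.000°)
step 4: Δleader=(-21.000, -15.000, -3.000°), disengaged; cmd=(0,0,0) → follower holds at (208.500, 61.000, 118.000°)
step 5: Δleader=(-25.000, 4.000, 3.000°), disengaged; cmd=(0,0,0) → follower holds at (208.500, 61.000, 118.000°)
step 6: Δleader=(0.000, 6.000, 28.000°), disengaged; cmd=(0,0,0) → follower holds at (208.500, 61.000, 118.000°)


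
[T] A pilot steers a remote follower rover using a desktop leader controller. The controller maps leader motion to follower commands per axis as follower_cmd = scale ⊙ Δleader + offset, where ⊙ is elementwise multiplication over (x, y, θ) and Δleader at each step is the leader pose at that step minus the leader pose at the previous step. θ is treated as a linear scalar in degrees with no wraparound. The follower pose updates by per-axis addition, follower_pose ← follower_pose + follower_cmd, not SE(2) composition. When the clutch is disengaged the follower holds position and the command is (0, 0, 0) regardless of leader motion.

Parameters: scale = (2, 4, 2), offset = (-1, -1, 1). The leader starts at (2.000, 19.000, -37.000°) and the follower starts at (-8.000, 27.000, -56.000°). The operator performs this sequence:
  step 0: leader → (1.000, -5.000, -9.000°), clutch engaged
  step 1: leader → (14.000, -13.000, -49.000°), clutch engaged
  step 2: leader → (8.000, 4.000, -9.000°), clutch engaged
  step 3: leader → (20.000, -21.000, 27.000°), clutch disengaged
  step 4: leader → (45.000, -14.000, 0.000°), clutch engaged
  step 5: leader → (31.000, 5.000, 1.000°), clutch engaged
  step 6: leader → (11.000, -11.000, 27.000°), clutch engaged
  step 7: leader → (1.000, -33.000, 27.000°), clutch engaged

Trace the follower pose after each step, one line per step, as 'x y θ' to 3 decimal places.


step 0: Δleader=(-1.000, -24.000, 28.000°), engaged; cmd=(-3.000, -97.000, 57.000°) → follower=(-11.000, -70.000, 1.000°)
step 1: Δleader=(13.000, -8.000, -40.000°), engaged; cmd=(25.000, -33.000, -79.000°) → follower=(14.000, -103.000, -78.000°)
step 2: Δleader=(-6.000, 17.000, 40.000°), engaged; cmd=(-13.000, 67.000, 81.000°) → follower=(1.000, -36.000, 3.000°)
step 3: Δleader=(12.000, -25.000, 36.000°), disengaged; cmd=(0,0,0) → follower holds at (1.000, -36.000, 3.000°)
step 4: Δleader=(25.000, 7.000, -27.000°), engaged; cmd=(49.000, 27.000, -53.000°) → follower=(50.000, -9.000, -50.000°)
step 5: Δleader=(-14.000, 19.000, 1.000°), engaged; cmd=(-29.000, 75.000, 3.000°) → follower=(21.000, 66.000, -47.000°)
step 6: Δleader=(-20.000, -16.000, 26.000°), engaged; cmd=(-41.000, -65.000, 53.000°) → follower=(-20.000, 1.000, 6.000°)
step 7: Δleader=(-10.000, -22.000, 0.000°), engaged; cmd=(-21.000, -89.000, 1.000°) → follower=(-41.000, -88.000, 7.000°)

-11.000 -70.000 1.000
14.000 -103.000 -78.000
1.000 -36.000 3.000
1.000 -36.000 3.000
50.000 -9.000 -50.000
21.000 66.000 -47.000
-20.000 1.000 6.000
-41.000 -88.000 7.000


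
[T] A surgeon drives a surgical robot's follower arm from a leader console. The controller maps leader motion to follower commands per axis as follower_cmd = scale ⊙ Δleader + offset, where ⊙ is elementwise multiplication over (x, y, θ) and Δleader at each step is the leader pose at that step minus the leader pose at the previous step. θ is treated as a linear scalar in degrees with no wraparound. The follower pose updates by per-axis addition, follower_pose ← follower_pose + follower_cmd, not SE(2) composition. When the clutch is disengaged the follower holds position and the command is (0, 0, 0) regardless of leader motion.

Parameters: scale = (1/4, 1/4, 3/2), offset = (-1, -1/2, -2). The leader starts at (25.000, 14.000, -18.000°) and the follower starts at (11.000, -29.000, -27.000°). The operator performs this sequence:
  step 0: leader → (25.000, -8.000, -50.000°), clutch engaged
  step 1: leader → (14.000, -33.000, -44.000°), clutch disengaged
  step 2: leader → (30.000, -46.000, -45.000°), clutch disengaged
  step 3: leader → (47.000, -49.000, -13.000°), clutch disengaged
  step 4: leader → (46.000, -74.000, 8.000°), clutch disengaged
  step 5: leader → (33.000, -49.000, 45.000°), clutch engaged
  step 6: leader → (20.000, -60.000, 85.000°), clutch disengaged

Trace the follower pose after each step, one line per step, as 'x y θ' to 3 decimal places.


10.000 -35.000 -77.000
10.000 -35.000 -77.000
10.000 -35.000 -77.000
10.000 -35.000 -77.000
10.000 -35.000 -77.000
5.750 -29.250 -23.500
5.750 -29.250 -23.500

step 0: Δleader=(0.000, -22.000, -32.000°), engaged; cmd=(-1.000, -6.000, -50.000°) → follower=(10.000, -35.000, -77.000°)
step 1: Δleader=(-11.000, -25.000, 6.000°), disengaged; cmd=(0,0,0) → follower holds at (10.000, -35.000, -77.000°)
step 2: Δleader=(16.000, -13.000, -1.000°), disengaged; cmd=(0,0,0) → follower holds at (10.000, -35.000, -77.000°)
step 3: Δleader=(17.000, -3.000, 32.000°), disengaged; cmd=(0,0,0) → follower holds at (10.000, -35.000, -77.000°)
step 4: Δleader=(-1.000, -25.000, 21.000°), disengaged; cmd=(0,0,0) → follower holds at (10.000, -35.000, -77.000°)
step 5: Δleader=(-13.000, 25.000, 37.000°), engaged; cmd=(-4.250, 5.750, 53.500°) → follower=(5.750, -29.250, -23.500°)
step 6: Δleader=(-13.000, -11.000, 40.000°), disengaged; cmd=(0,0,0) → follower holds at (5.750, -29.250, -23.500°)


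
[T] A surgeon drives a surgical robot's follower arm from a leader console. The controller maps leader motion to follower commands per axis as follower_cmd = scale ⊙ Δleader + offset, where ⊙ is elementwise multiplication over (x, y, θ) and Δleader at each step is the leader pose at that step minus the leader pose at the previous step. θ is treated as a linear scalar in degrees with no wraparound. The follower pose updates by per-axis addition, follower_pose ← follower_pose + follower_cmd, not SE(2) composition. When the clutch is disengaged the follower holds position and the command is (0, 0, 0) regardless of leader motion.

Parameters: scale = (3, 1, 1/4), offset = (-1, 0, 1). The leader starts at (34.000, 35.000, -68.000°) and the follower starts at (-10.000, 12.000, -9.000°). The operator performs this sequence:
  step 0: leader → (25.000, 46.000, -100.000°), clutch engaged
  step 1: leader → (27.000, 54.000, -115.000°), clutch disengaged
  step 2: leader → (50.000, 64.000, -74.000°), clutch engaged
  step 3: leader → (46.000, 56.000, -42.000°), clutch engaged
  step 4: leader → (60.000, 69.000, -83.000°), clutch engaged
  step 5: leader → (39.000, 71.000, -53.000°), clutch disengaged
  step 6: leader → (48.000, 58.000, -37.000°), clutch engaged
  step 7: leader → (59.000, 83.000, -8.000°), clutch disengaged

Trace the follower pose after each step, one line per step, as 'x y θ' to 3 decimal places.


-38.000 23.000 -16.000
-38.000 23.000 -16.000
30.000 33.000 -4.750
17.000 25.000 4.250
58.000 38.000 -5.000
58.000 38.000 -5.000
84.000 25.000 0.000
84.000 25.000 0.000

step 0: Δleader=(-9.000, 11.000, -32.000°), engaged; cmd=(-28.000, 11.000, -7.000°) → follower=(-38.000, 23.000, -16.000°)
step 1: Δleader=(2.000, 8.000, -15.000°), disengaged; cmd=(0,0,0) → follower holds at (-38.000, 23.000, -16.000°)
step 2: Δleader=(23.000, 10.000, 41.000°), engaged; cmd=(68.000, 10.000, 11.250°) → follower=(30.000, 33.000, -4.750°)
step 3: Δleader=(-4.000, -8.000, 32.000°), engaged; cmd=(-13.000, -8.000, 9.000°) → follower=(17.000, 25.000, 4.250°)
step 4: Δleader=(14.000, 13.000, -41.000°), engaged; cmd=(41.000, 13.000, -9.250°) → follower=(58.000, 38.000, -5.000°)
step 5: Δleader=(-21.000, 2.000, 30.000°), disengaged; cmd=(0,0,0) → follower holds at (58.000, 38.000, -5.000°)
step 6: Δleader=(9.000, -13.000, 16.000°), engaged; cmd=(26.000, -13.000, 5.000°) → follower=(84.000, 25.000, 0.000°)
step 7: Δleader=(11.000, 25.000, 29.000°), disengaged; cmd=(0,0,0) → follower holds at (84.000, 25.000, 0.000°)
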